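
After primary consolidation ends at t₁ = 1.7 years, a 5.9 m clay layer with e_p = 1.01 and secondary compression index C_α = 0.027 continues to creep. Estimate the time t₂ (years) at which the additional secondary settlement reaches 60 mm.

S_s = C_α·H/(1+e_p)·log₁₀(t₂/t₁) ⇒ log₁₀(t₂/t₁) = S_s·(1+e_p)/(C_α·H).
log₁₀(t₂/t₁) = 0.06 × (1+1.01) / (0.027×5.9) = 0.7571
t₂ = t₁ × 10^0.7571 = 1.7 × 5.716 = 9.717 years

t₂ ≈ 9.72 years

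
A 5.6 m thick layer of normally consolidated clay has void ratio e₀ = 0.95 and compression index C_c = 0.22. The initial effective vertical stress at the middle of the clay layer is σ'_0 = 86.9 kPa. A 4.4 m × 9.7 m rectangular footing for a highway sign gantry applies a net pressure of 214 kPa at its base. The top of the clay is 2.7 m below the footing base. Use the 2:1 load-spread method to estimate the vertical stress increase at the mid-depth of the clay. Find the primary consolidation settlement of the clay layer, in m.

S_c ≈ 0.145 m

Mid-depth of clay below the footing base: z = 2.7 + 5.6/2 = 5.5 m.
Stress increase at mid-clay by the 2:1 spreading method:
Δσ = qBL/((B+z)(L+z)) = 214×4.4×9.7/((4.4+5.5)(9.7+5.5)) = 60.696 kPa
Final effective stress: σ'_f = σ'_0 + Δσ = 86.9 + 60.696 = 147.6 kPa.
Normally consolidated clay, so the full stress increment lies on the virgin compression line:
S_c = C_c·H/(1+e₀)·log₁₀(σ'_f/σ'_0) = 0.22×5.6/(1+0.95)×log₁₀(147.6/86.9)
    = 0.63179 × 0.23007 = 0.1454 m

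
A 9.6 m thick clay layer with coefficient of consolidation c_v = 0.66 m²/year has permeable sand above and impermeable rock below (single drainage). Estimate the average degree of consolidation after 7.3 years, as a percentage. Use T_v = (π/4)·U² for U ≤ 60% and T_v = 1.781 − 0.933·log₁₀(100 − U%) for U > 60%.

Drainage path length: H_d = H = 9.6 m (single drainage).
T_v = c_v·t/H_d² = 0.66×7.3/9.6² = 0.052279.
T_v = 0.052279 corresponds to the U ≤ 60% branch:
U = √(4T_v/π) = 0.258

U ≈ 25.8 %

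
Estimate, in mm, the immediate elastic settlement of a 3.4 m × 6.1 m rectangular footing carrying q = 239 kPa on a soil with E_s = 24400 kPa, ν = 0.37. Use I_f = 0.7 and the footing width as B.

S_e ≈ 20.1 mm

Immediate (elastic) settlement: S_e = q·B·(1−ν²)/E_s · I_f.
S_e = 239 × 3.4 × (1 − 0.37²) / 24400 × 0.7
    = 239 × 3.4 × 0.8631 / 24400 × 0.7
    = 0.02012 m = 20.12 mm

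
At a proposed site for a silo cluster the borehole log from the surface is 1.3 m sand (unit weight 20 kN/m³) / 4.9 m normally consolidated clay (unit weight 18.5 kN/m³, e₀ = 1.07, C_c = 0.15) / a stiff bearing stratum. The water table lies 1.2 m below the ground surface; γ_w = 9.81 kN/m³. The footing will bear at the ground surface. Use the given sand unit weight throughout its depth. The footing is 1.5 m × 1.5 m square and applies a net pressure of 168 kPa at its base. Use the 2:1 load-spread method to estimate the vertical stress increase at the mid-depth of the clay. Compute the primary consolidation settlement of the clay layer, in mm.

S_c ≈ 40 mm

Mid-depth of clay below the ground surface: z = 1.3 + 4.9/2 = 3.75 m.
Total vertical stress at mid-clay: σ_v = 20×1.3 + 18.5×2.45 = 71.325 kPa.
Pore pressure: u = 9.81×(3.75 − 1.2) = 25.015 kPa.
Initial effective stress: σ'_0 = σ_v − u = 71.325 − 25.015 = 46.31 kPa.
Stress increase at mid-clay by the 2:1 spreading method:
Δσ = qBL/((B+z)(L+z)) = 168×1.5×1.5/((1.5+3.75)(1.5+3.75)) = 13.714 kPa
Final effective stress: σ'_f = σ'_0 + Δσ = 46.31 + 13.714 = 60.024 kPa.
Normally consolidated clay, so the full stress increment lies on the virgin compression line:
S_c = C_c·H/(1+e₀)·log₁₀(σ'_f/σ'_0) = 0.15×4.9/(1+1.07)×log₁₀(60.024/46.31)
    = 0.35507 × 0.11265 = 0.04 m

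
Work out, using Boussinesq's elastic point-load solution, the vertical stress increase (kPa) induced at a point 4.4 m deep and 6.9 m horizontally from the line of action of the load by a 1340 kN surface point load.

Boussinesq vertical stress below a point load on an elastic half-space:
Δσ_z = 3P/(2πz²) · [1 + (r/z)²]^(−5/2)
r/z = 6.9/4.4 = 1.5682; [1+(r/z)²]^(−5/2) = 0.044933.
Δσ_z = 3×1340/(2π×4.4²) × 0.044933 = 33.048 × 0.044933 = 1.485 kPa

Δσ_z ≈ 1.48 kPa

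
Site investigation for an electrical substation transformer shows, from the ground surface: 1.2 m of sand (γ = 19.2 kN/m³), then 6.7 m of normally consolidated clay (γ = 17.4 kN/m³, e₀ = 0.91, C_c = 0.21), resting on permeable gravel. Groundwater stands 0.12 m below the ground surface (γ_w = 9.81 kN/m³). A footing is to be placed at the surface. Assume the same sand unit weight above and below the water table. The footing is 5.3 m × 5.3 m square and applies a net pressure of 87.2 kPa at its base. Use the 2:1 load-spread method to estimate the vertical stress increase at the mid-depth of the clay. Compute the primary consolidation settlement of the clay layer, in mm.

Mid-depth of clay below the ground surface: z = 1.2 + 6.7/2 = 4.55 m.
Total vertical stress at mid-clay: σ_v = 19.2×1.2 + 17.4×3.35 = 81.33 kPa.
Pore pressure: u = 9.81×(4.55 − 0.12) = 43.458 kPa.
Initial effective stress: σ'_0 = σ_v − u = 81.33 − 43.458 = 37.872 kPa.
Stress increase at mid-clay by the 2:1 spreading method:
Δσ = qBL/((B+z)(L+z)) = 87.2×5.3×5.3/((5.3+4.55)(5.3+4.55)) = 25.246 kPa
Final effective stress: σ'_f = σ'_0 + Δσ = 37.872 + 25.246 = 63.118 kPa.
Normally consolidated clay, so the full stress increment lies on the virgin compression line:
S_c = C_c·H/(1+e₀)·log₁₀(σ'_f/σ'_0) = 0.21×6.7/(1+0.91)×log₁₀(63.118/37.872)
    = 0.73665 × 0.22183 = 0.1634 m

S_c ≈ 163 mm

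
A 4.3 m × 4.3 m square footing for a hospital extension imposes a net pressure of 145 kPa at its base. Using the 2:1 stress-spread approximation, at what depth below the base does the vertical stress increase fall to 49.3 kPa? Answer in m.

2:1 spreading — at depth z the loaded area has grown by z in each plan dimension:
qB²/(B+z)² = Δσ_z ⇒ z = B(√(q/Δσ_z) − 1) = 4.3×(√(145/49.3) − 1) = 3.074 m

z ≈ 3.07 m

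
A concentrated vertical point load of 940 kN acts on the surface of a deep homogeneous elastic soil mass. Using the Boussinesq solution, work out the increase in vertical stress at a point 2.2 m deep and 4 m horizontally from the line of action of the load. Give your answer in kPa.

Boussinesq vertical stress below a point load on an elastic half-space:
Δσ_z = 3P/(2πz²) · [1 + (r/z)²]^(−5/2)
r/z = 4/2.2 = 1.8182; [1+(r/z)²]^(−5/2) = 0.025994.
Δσ_z = 3×940/(2π×2.2²) × 0.025994 = 92.731 × 0.025994 = 2.41 kPa

Δσ_z ≈ 2.41 kPa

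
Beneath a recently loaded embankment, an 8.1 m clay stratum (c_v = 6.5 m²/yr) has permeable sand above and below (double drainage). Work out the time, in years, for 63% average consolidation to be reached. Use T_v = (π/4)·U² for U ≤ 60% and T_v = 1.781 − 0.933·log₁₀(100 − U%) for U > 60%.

t ≈ 0.802 years

Drainage path length: H_d = H/2 = 4.05 m (double drainage).
U > 60%: T_v = 1.781 − 0.933·log₁₀(100 − 63) = 0.31787.
t = T_v·H_d²/c_v = 0.31787×4.05²/6.5 = 0.8021 years.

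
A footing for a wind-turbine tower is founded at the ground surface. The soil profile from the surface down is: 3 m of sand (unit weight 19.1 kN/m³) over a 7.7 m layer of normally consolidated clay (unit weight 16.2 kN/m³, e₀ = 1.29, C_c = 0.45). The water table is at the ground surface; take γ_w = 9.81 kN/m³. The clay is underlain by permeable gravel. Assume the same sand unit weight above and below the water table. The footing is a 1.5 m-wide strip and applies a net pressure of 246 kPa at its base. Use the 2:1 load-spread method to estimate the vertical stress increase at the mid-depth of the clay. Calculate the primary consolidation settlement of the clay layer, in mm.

Mid-depth of clay below the ground surface: z = 3 + 7.7/2 = 6.85 m.
Total vertical stress at mid-clay: σ_v = 19.1×3 + 16.2×3.85 = 119.67 kPa.
Pore pressure: u = 9.81×(6.85 − 0) = 67.198 kPa.
Initial effective stress: σ'_0 = σ_v − u = 119.67 − 67.198 = 52.472 kPa.
Stress increase at mid-clay by the 2:1 spreading method:
Δσ = qB/(B+z) = 246×1.5/(1.5+6.85) = 44.192 kPa
Final effective stress: σ'_f = σ'_0 + Δσ = 52.472 + 44.192 = 96.664 kPa.
Normally consolidated clay, so the full stress increment lies on the virgin compression line:
S_c = C_c·H/(1+e₀)·log₁₀(σ'_f/σ'_0) = 0.45×7.7/(1+1.29)×log₁₀(96.664/52.472)
    = 1.5131 × 0.26534 = 0.4015 m

S_c ≈ 401 mm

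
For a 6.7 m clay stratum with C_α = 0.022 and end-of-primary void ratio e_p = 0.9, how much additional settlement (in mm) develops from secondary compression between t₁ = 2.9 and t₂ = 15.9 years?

S_s ≈ 57.3 mm

Secondary compression: S_s = C_α·H/(1+e_p)·log₁₀(t₂/t₁)
S_s = 0.022×6.7/(1+0.9)×log₁₀(15.9/2.9)
    = 0.07758 × 0.739 = 0.05733 m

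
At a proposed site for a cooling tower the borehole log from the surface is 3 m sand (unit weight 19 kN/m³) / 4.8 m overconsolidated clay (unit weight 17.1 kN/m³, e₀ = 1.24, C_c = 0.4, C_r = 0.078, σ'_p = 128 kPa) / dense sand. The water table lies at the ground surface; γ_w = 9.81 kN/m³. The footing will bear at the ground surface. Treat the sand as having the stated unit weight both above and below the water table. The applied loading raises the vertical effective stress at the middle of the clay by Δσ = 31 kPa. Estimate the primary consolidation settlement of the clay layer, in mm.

S_c ≈ 38 mm

Mid-depth of clay below the ground surface: z = 3 + 4.8/2 = 5.4 m.
Total vertical stress at mid-clay: σ_v = 19×3 + 17.1×2.4 = 98.04 kPa.
Pore pressure: u = 9.81×(5.4 − 0) = 52.974 kPa.
Initial effective stress: σ'_0 = σ_v − u = 98.04 − 52.974 = 45.066 kPa.
Final effective stress: σ'_f = 45.066 + 31 = 76.066 kPa.
σ'_f = 76.066 ≤ σ'_p = 128 kPa, so the clay remains overconsolidated and only the recompression index applies:
S_c = C_r·H/(1+e₀)·log₁₀(σ'_f/σ'_0) = 0.078×4.8/2.24×log₁₀(76.066/45.066)
    = 0.16715 × 0.22734 = 0.038 m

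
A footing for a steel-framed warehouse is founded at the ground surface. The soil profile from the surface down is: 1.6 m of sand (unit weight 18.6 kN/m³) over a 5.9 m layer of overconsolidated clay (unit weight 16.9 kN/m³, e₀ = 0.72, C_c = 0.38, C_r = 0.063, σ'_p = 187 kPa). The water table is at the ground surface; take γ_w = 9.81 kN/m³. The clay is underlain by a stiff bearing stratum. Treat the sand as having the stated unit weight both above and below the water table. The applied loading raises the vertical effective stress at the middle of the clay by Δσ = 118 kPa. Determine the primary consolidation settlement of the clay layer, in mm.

Mid-depth of clay below the ground surface: z = 1.6 + 5.9/2 = 4.55 m.
Total vertical stress at mid-clay: σ_v = 18.6×1.6 + 16.9×2.95 = 79.615 kPa.
Pore pressure: u = 9.81×(4.55 − 0) = 44.636 kPa.
Initial effective stress: σ'_0 = σ_v − u = 79.615 − 44.636 = 34.979 kPa.
Final effective stress: σ'_f = 34.979 + 118 = 152.98 kPa.
σ'_f = 152.98 ≤ σ'_p = 187 kPa, so the clay remains overconsolidated and only the recompression index applies:
S_c = C_r·H/(1+e₀)·log₁₀(σ'_f/σ'_0) = 0.063×5.9/1.72×log₁₀(152.98/34.979)
    = 0.2161 × 0.64083 = 0.1385 m

S_c ≈ 138 mm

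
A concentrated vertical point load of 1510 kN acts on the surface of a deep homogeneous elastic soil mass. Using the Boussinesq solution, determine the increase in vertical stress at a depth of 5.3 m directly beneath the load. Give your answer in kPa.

Boussinesq vertical stress below a point load on an elastic half-space:
Δσ_z = 3P/(2πz²) · [1 + (r/z)²]^(−5/2)
r/z = 0/5.3 = 0; [1+(r/z)²]^(−5/2) = 1.
Δσ_z = 3×1510/(2π×5.3²) × 1 = 25.666 × 1 = 25.67 kPa

Δσ_z ≈ 25.7 kPa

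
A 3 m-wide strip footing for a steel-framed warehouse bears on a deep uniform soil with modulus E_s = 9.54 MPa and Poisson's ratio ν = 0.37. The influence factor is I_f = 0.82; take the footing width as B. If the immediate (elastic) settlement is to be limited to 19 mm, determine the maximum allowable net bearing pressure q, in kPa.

E_s = 9.54 MPa = 9540 kPa.
S_e = q·B·(1−ν²)/E_s · I_f  ⇒  q = S_e·E_s / (B·(1−ν²)·I_f).
q = 0.019 × 9540 / (3 × 0.8631 × 0.82) = 85.37 kPa

q ≈ 85.4 kPa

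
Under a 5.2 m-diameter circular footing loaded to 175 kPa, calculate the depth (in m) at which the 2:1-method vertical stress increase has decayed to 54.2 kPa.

2:1 spreading — at depth z the loaded area has grown by z in each plan dimension:
qD²/(D+z)² = Δσ_z ⇒ z = D(√(q/Δσ_z) − 1) = 5.2×(√(175/54.2) − 1) = 4.144 m

z ≈ 4.14 m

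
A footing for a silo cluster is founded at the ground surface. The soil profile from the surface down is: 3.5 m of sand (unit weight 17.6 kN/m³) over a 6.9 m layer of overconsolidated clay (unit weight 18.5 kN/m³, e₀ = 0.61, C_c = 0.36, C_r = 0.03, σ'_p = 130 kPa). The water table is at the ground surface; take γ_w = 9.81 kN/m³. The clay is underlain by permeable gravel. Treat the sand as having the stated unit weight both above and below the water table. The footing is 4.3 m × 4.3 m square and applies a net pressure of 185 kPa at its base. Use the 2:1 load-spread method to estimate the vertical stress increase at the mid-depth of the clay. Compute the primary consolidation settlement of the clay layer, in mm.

S_c ≈ 21.6 mm

Mid-depth of clay below the ground surface: z = 3.5 + 6.9/2 = 6.95 m.
Total vertical stress at mid-clay: σ_v = 17.6×3.5 + 18.5×3.45 = 125.43 kPa.
Pore pressure: u = 9.81×(6.95 − 0) = 68.18 kPa.
Initial effective stress: σ'_0 = σ_v − u = 125.43 − 68.18 = 57.25 kPa.
Stress increase at mid-clay by the 2:1 spreading method:
Δσ = qBL/((B+z)(L+z)) = 185×4.3×4.3/((4.3+6.95)(4.3+6.95)) = 27.027 kPa
Final effective stress: σ'_f = 57.25 + 27.027 = 84.277 kPa.
σ'_f = 84.277 ≤ σ'_p = 130 kPa, so the clay remains overconsolidated and only the recompression index applies:
S_c = C_r·H/(1+e₀)·log₁₀(σ'_f/σ'_0) = 0.03×6.9/1.61×log₁₀(84.277/57.25)
    = 0.12857 × 0.16793 = 0.02159 m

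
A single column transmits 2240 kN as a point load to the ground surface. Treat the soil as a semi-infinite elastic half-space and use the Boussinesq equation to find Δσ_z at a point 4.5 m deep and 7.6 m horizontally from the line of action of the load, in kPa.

Δσ_z ≈ 1.81 kPa

Boussinesq vertical stress below a point load on an elastic half-space:
Δσ_z = 3P/(2πz²) · [1 + (r/z)²]^(−5/2)
r/z = 7.6/4.5 = 1.6889; [1+(r/z)²]^(−5/2) = 0.034331.
Δσ_z = 3×2240/(2π×4.5²) × 0.034331 = 52.816 × 0.034331 = 1.813 kPa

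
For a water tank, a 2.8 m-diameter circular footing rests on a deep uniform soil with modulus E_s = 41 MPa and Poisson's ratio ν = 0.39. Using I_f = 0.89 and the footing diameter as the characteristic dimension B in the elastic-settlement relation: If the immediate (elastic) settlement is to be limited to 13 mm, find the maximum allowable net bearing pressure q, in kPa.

q ≈ 252 kPa

E_s = 41 MPa = 41000 kPa.
S_e = q·B·(1−ν²)/E_s · I_f  ⇒  q = S_e·E_s / (B·(1−ν²)·I_f).
q = 0.013 × 41000 / (2.8 × 0.8479 × 0.89) = 252.3 kPa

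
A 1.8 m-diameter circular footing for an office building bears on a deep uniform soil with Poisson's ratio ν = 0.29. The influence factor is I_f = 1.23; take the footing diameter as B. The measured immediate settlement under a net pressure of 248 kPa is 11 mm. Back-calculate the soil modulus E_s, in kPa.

S_e = q·B·(1−ν²)/E_s · I_f  ⇒  E_s = q·B·(1−ν²)·I_f / S_e.
E_s = 248 × 1.8 × 0.9159 × 1.23 / 0.011 = 45720 kPa

E_s ≈ 45700 kPa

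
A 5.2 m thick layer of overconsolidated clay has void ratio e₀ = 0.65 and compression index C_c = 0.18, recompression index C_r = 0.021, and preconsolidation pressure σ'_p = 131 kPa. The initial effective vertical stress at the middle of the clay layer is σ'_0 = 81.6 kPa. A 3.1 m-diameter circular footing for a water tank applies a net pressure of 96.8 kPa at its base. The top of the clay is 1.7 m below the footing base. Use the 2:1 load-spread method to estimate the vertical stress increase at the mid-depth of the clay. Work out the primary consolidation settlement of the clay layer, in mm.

Mid-depth of clay below the footing base: z = 1.7 + 5.2/2 = 4.3 m.
Stress increase at mid-clay by the 2:1 spreading method:
Δσ ≈ qD²/(D+z)² = 96.8×3.1²/(3.1+4.3)² = 16.988 kPa
Final effective stress: σ'_f = 81.6 + 16.988 = 98.588 kPa.
σ'_f = 98.588 ≤ σ'_p = 131 kPa, so the clay remains overconsolidated and only the recompression index applies:
S_c = C_r·H/(1+e₀)·log₁₀(σ'_f/σ'_0) = 0.021×5.2/1.65×log₁₀(98.588/81.6)
    = 0.066182 × 0.082134 = 0.005436 m

S_c ≈ 5.44 mm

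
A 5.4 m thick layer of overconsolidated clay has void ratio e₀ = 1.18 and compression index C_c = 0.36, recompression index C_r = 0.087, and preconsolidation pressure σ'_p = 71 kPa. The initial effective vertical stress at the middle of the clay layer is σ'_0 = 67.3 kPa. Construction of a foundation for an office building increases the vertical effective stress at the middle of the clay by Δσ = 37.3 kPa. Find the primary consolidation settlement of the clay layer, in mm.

S_c ≈ 155 mm

Final effective stress: σ'_f = 67.3 + 37.3 = 104.6 kPa.
σ'_f = 104.6 > σ'_p = 71 kPa, so the stress path crosses the preconsolidation pressure — recompression up to σ'_p, then virgin compression beyond:
S_c = H/(1+e₀)·[C_r·log₁₀(σ'_p/σ'_0) + C_c·log₁₀(σ'_f/σ'_p)]
    = 5.4/2.18 × [0.087×log₁₀(71/67.3) + 0.36×log₁₀(104.6/71)]
    = 2.4771 × [0.0020222 + 0.060578] = 0.1551 m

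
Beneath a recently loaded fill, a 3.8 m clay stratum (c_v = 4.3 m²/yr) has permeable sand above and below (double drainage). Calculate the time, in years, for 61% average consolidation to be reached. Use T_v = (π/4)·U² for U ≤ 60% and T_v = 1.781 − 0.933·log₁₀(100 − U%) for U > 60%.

t ≈ 0.249 years

Drainage path length: H_d = H/2 = 1.9 m (double drainage).
U > 60%: T_v = 1.781 − 0.933·log₁₀(100 − 61) = 0.29654.
t = T_v·H_d²/c_v = 0.29654×1.9²/4.3 = 0.249 years.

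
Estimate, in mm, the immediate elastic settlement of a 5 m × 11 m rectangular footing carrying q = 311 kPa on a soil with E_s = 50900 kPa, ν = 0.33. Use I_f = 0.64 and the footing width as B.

Immediate (elastic) settlement: S_e = q·B·(1−ν²)/E_s · I_f.
S_e = 311 × 5 × (1 − 0.33²) / 50900 × 0.64
    = 311 × 5 × 0.8911 / 50900 × 0.64
    = 0.01742 m = 17.42 mm

S_e ≈ 17.4 mm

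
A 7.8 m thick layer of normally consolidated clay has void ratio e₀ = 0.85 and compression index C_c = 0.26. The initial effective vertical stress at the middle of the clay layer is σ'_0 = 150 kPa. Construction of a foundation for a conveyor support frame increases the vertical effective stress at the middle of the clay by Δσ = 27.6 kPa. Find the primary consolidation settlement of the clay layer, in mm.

Final effective stress: σ'_f = σ'_0 + Δσ = 150 + 27.6 = 177.6 kPa.
Normally consolidated clay, so the full stress increment lies on the virgin compression line:
S_c = C_c·H/(1+e₀)·log₁₀(σ'_f/σ'_0) = 0.26×7.8/(1+0.85)×log₁₀(177.6/150)
    = 1.0962 × 0.073352 = 0.08041 m

S_c ≈ 80.4 mm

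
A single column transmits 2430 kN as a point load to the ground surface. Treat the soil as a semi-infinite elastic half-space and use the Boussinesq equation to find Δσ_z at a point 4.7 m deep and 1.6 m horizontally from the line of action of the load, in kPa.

Boussinesq vertical stress below a point load on an elastic half-space:
Δσ_z = 3P/(2πz²) · [1 + (r/z)²]^(−5/2)
r/z = 1.6/4.7 = 0.34043; [1+(r/z)²]^(−5/2) = 0.76023.
Δσ_z = 3×2430/(2π×4.7²) × 0.76023 = 52.523 × 0.76023 = 39.93 kPa

Δσ_z ≈ 39.9 kPa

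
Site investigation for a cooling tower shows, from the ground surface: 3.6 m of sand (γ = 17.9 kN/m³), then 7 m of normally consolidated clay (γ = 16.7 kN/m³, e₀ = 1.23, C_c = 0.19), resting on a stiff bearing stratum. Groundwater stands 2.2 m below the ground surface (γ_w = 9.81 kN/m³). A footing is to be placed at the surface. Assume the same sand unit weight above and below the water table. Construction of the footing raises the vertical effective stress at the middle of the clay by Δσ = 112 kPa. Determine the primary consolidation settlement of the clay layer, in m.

S_c ≈ 0.237 m

Mid-depth of clay below the ground surface: z = 3.6 + 7/2 = 7.1 m.
Total vertical stress at mid-clay: σ_v = 17.9×3.6 + 16.7×3.5 = 122.89 kPa.
Pore pressure: u = 9.81×(7.1 − 2.2) = 48.069 kPa.
Initial effective stress: σ'_0 = σ_v − u = 122.89 − 48.069 = 74.821 kPa.
Final effective stress: σ'_f = σ'_0 + Δσ = 74.821 + 112 = 186.82 kPa.
Normally consolidated clay, so the full stress increment lies on the virgin compression line:
S_c = C_c·H/(1+e₀)·log₁₀(σ'_f/σ'_0) = 0.19×7/(1+1.23)×log₁₀(186.82/74.821)
    = 0.59641 × 0.3974 = 0.237 m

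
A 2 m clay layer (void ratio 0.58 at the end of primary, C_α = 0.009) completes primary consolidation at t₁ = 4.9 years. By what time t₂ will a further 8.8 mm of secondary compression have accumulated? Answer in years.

t₂ ≈ 29 years

S_s = C_α·H/(1+e_p)·log₁₀(t₂/t₁) ⇒ log₁₀(t₂/t₁) = S_s·(1+e_p)/(C_α·H).
log₁₀(t₂/t₁) = 0.0088 × (1+0.58) / (0.009×2) = 0.7724
t₂ = t₁ × 10^0.7724 = 4.9 × 5.922 = 29.02 years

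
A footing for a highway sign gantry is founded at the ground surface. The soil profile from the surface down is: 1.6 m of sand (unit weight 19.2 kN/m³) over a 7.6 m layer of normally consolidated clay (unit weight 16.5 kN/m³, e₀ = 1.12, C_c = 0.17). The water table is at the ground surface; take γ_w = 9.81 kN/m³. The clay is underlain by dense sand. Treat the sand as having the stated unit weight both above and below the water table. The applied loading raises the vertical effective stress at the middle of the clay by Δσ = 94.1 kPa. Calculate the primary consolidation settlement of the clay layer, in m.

S_c ≈ 0.318 m

Mid-depth of clay below the ground surface: z = 1.6 + 7.6/2 = 5.4 m.
Total vertical stress at mid-clay: σ_v = 19.2×1.6 + 16.5×3.8 = 93.42 kPa.
Pore pressure: u = 9.81×(5.4 − 0) = 52.974 kPa.
Initial effective stress: σ'_0 = σ_v − u = 93.42 − 52.974 = 40.446 kPa.
Final effective stress: σ'_f = σ'_0 + Δσ = 40.446 + 94.1 = 134.55 kPa.
Normally consolidated clay, so the full stress increment lies on the virgin compression line:
S_c = C_c·H/(1+e₀)·log₁₀(σ'_f/σ'_0) = 0.17×7.6/(1+1.12)×log₁₀(134.55/40.446)
    = 0.60943 × 0.52201 = 0.3181 m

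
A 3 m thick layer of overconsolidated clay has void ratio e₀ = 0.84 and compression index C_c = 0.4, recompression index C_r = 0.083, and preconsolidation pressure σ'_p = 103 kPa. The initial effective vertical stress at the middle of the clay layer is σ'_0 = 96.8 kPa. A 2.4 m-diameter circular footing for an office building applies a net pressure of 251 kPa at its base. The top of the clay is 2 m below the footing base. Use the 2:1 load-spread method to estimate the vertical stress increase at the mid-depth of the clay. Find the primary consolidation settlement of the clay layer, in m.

Mid-depth of clay below the footing base: z = 2 + 3/2 = 3.5 m.
Stress increase at mid-clay by the 2:1 spreading method:
Δσ ≈ qD²/(D+z)² = 251×2.4²/(2.4+3.5)² = 41.533 kPa
Final effective stress: σ'_f = 96.8 + 41.533 = 138.33 kPa.
σ'_f = 138.33 > σ'_p = 103 kPa, so the stress path crosses the preconsolidation pressure — recompression up to σ'_p, then virgin compression beyond:
S_c = H/(1+e₀)·[C_r·log₁₀(σ'_p/σ'_0) + C_c·log₁₀(σ'_f/σ'_p)]
    = 3/1.84 × [0.083×log₁₀(103/96.8) + 0.4×log₁₀(138.33/103)]
    = 1.6304 × [0.0022378 + 0.051232] = 0.08718 m

S_c ≈ 0.0872 m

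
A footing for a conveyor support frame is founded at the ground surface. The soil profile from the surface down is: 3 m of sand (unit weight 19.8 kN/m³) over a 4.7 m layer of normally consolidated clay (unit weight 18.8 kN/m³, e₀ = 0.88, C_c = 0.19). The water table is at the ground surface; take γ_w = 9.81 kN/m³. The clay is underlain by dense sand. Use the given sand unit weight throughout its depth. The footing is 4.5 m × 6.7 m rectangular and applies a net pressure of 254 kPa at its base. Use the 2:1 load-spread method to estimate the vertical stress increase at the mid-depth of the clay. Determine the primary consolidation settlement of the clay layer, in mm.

S_c ≈ 168 mm

Mid-depth of clay below the ground surface: z = 3 + 4.7/2 = 5.35 m.
Total vertical stress at mid-clay: σ_v = 19.8×3 + 18.8×2.35 = 103.58 kPa.
Pore pressure: u = 9.81×(5.35 − 0) = 52.483 kPa.
Initial effective stress: σ'_0 = σ_v − u = 103.58 − 52.483 = 51.097 kPa.
Stress increase at mid-clay by the 2:1 spreading method:
Δσ = qBL/((B+z)(L+z)) = 254×4.5×6.7/((4.5+5.35)(6.7+5.35)) = 64.521 kPa
Final effective stress: σ'_f = σ'_0 + Δσ = 51.097 + 64.521 = 115.62 kPa.
Normally consolidated clay, so the full stress increment lies on the virgin compression line:
S_c = C_c·H/(1+e₀)·log₁₀(σ'_f/σ'_0) = 0.19×4.7/(1+0.88)×log₁₀(115.62/51.097)
    = 0.475 × 0.35464 = 0.1685 m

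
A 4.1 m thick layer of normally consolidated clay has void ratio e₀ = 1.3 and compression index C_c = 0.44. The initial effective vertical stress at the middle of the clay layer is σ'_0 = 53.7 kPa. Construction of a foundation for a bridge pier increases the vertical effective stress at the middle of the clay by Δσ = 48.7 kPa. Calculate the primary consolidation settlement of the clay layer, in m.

Final effective stress: σ'_f = σ'_0 + Δσ = 53.7 + 48.7 = 102.4 kPa.
Normally consolidated clay, so the full stress increment lies on the virgin compression line:
S_c = C_c·H/(1+e₀)·log₁₀(σ'_f/σ'_0) = 0.44×4.1/(1+1.3)×log₁₀(102.4/53.7)
    = 0.78435 × 0.28033 = 0.2199 m

S_c ≈ 0.22 m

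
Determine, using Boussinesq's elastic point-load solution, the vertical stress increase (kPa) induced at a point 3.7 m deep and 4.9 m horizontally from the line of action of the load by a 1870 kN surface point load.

Boussinesq vertical stress below a point load on an elastic half-space:
Δσ_z = 3P/(2πz²) · [1 + (r/z)²]^(−5/2)
r/z = 4.9/3.7 = 1.3243; [1+(r/z)²]^(−5/2) = 0.079461.
Δσ_z = 3×1870/(2π×3.7²) × 0.079461 = 65.22 × 0.079461 = 5.182 kPa

Δσ_z ≈ 5.18 kPa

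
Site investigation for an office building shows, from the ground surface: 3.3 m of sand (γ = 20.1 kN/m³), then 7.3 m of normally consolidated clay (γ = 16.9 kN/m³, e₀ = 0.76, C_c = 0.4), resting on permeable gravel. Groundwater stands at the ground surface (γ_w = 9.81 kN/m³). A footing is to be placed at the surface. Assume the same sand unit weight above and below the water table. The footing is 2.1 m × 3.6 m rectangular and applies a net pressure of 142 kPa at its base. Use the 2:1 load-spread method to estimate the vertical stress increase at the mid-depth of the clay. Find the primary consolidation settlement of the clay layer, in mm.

Mid-depth of clay below the ground surface: z = 3.3 + 7.3/2 = 6.95 m.
Total vertical stress at mid-clay: σ_v = 20.1×3.3 + 16.9×3.65 = 128.01 kPa.
Pore pressure: u = 9.81×(6.95 − 0) = 68.18 kPa.
Initial effective stress: σ'_0 = σ_v − u = 128.01 − 68.18 = 59.83 kPa.
Stress increase at mid-clay by the 2:1 spreading method:
Δσ = qBL/((B+z)(L+z)) = 142×2.1×3.6/((2.1+6.95)(3.6+6.95)) = 11.244 kPa
Final effective stress: σ'_f = σ'_0 + Δσ = 59.83 + 11.244 = 71.074 kPa.
Normally consolidated clay, so the full stress increment lies on the virgin compression line:
S_c = C_c·H/(1+e₀)·log₁₀(σ'_f/σ'_0) = 0.4×7.3/(1+0.76)×log₁₀(71.074/59.83)
    = 1.6591 × 0.074792 = 0.1241 m

S_c ≈ 124 mm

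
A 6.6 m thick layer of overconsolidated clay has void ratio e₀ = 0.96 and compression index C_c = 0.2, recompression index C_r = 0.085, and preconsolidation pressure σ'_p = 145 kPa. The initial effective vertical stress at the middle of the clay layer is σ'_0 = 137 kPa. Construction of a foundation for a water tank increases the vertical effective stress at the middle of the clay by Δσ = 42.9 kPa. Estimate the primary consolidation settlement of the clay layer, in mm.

Final effective stress: σ'_f = 137 + 42.9 = 179.9 kPa.
σ'_f = 179.9 > σ'_p = 145 kPa, so the stress path crosses the preconsolidation pressure — recompression up to σ'_p, then virgin compression beyond:
S_c = H/(1+e₀)·[C_r·log₁₀(σ'_p/σ'_0) + C_c·log₁₀(σ'_f/σ'_p)]
    = 6.6/1.96 × [0.085×log₁₀(145/137) + 0.2×log₁₀(179.9/145)]
    = 3.3673 × [0.002095 + 0.018733] = 0.07013 m

S_c ≈ 70.1 mm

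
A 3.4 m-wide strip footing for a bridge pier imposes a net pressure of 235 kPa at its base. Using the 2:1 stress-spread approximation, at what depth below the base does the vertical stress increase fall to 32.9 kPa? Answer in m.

z ≈ 20.9 m

2:1 spreading — at depth z the loaded area has grown by z in each plan dimension:
qB/(B+z) = Δσ_z ⇒ z = qB/Δσ_z − B = 235×3.4/32.9 − 3.4 = 20.89 m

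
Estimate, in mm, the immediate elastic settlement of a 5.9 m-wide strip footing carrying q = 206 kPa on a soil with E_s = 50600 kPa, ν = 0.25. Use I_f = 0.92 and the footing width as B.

Immediate (elastic) settlement: S_e = q·B·(1−ν²)/E_s · I_f.
S_e = 206 × 5.9 × (1 − 0.25²) / 50600 × 0.92
    = 206 × 5.9 × 0.9375 / 50600 × 0.92
    = 0.02072 m = 20.72 mm

S_e ≈ 20.7 mm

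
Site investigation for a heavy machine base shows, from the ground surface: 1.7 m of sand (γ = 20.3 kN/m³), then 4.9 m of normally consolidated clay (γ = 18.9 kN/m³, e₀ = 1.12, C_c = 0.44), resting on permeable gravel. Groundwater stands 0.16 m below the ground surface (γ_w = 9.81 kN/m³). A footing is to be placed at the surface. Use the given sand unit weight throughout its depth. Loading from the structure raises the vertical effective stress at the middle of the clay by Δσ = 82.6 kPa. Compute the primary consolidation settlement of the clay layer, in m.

Mid-depth of clay below the ground surface: z = 1.7 + 4.9/2 = 4.15 m.
Total vertical stress at mid-clay: σ_v = 20.3×1.7 + 18.9×2.45 = 80.815 kPa.
Pore pressure: u = 9.81×(4.15 − 0.16) = 39.142 kPa.
Initial effective stress: σ'_0 = σ_v − u = 80.815 − 39.142 = 41.673 kPa.
Final effective stress: σ'_f = σ'_0 + Δσ = 41.673 + 82.6 = 124.27 kPa.
Normally consolidated clay, so the full stress increment lies on the virgin compression line:
S_c = C_c·H/(1+e₀)·log₁₀(σ'_f/σ'_0) = 0.44×4.9/(1+1.12)×log₁₀(124.27/41.673)
    = 1.017 × 0.47451 = 0.4826 m

S_c ≈ 0.483 m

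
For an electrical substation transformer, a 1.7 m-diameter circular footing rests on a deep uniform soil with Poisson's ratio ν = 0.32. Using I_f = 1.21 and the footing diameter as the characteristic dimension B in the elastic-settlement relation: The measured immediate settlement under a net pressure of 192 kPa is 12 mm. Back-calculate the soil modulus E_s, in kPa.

E_s ≈ 29500 kPa

S_e = q·B·(1−ν²)/E_s · I_f  ⇒  E_s = q·B·(1−ν²)·I_f / S_e.
E_s = 192 × 1.7 × 0.8976 × 1.21 / 0.012 = 29540 kPa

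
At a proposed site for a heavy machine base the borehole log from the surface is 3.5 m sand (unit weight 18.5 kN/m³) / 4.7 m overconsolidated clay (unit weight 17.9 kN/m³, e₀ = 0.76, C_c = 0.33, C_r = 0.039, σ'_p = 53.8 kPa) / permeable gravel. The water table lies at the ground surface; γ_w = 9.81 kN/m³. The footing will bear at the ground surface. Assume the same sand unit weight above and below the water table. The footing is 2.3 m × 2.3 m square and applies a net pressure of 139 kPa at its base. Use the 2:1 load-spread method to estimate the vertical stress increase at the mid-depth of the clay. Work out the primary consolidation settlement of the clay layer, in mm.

S_c ≈ 48.7 mm

Mid-depth of clay below the ground surface: z = 3.5 + 4.7/2 = 5.85 m.
Total vertical stress at mid-clay: σ_v = 18.5×3.5 + 17.9×2.35 = 106.81 kPa.
Pore pressure: u = 9.81×(5.85 − 0) = 57.389 kPa.
Initial effective stress: σ'_0 = σ_v − u = 106.81 − 57.389 = 49.421 kPa.
Stress increase at mid-clay by the 2:1 spreading method:
Δσ = qBL/((B+z)(L+z)) = 139×2.3×2.3/((2.3+5.85)(2.3+5.85)) = 11.07 kPa
Final effective stress: σ'_f = 49.421 + 11.07 = 60.491 kPa.
σ'_f = 60.491 > σ'_p = 53.8 kPa, so the stress path crosses the preconsolidation pressure — recompression up to σ'_p, then virgin compression beyond:
S_c = H/(1+e₀)·[C_r·log₁₀(σ'_p/σ'_0) + C_c·log₁₀(σ'_f/σ'_p)]
    = 4.7/1.76 × [0.039×log₁₀(53.8/49.421) + 0.33×log₁₀(60.491/53.8)]
    = 2.6705 × [0.001438 + 0.0168] = 0.0487 m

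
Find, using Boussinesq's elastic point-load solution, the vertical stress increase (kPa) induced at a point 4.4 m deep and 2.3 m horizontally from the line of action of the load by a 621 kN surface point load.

Boussinesq vertical stress below a point load on an elastic half-space:
Δσ_z = 3P/(2πz²) · [1 + (r/z)²]^(−5/2)
r/z = 2.3/4.4 = 0.52273; [1+(r/z)²]^(−5/2) = 0.54666.
Δσ_z = 3×621/(2π×4.4²) × 0.54666 = 15.315 × 0.54666 = 8.372 kPa

Δσ_z ≈ 8.37 kPa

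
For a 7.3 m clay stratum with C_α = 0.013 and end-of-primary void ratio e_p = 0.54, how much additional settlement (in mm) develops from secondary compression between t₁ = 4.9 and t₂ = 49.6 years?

Secondary compression: S_s = C_α·H/(1+e_p)·log₁₀(t₂/t₁)
S_s = 0.013×7.3/(1+0.54)×log₁₀(49.6/4.9)
    = 0.06162 × 1.005 = 0.06195 m

S_s ≈ 61.9 mm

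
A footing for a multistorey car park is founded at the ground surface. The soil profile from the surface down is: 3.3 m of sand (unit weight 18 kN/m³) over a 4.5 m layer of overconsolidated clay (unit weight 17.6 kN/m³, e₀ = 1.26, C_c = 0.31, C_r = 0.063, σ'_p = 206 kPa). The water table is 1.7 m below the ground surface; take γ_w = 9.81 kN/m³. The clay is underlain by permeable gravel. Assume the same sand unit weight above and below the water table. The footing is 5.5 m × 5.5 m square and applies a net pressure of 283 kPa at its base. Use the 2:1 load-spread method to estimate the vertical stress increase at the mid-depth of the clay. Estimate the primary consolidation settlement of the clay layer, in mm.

S_c ≈ 41.6 mm

Mid-depth of clay below the ground surface: z = 3.3 + 4.5/2 = 5.55 m.
Total vertical stress at mid-clay: σ_v = 18×3.3 + 17.6×2.25 = 99 kPa.
Pore pressure: u = 9.81×(5.55 − 1.7) = 37.769 kPa.
Initial effective stress: σ'_0 = σ_v − u = 99 − 37.769 = 61.231 kPa.
Stress increase at mid-clay by the 2:1 spreading method:
Δσ = qBL/((B+z)(L+z)) = 283×5.5×5.5/((5.5+5.55)(5.5+5.55)) = 70.111 kPa
Final effective stress: σ'_f = 61.231 + 70.111 = 131.34 kPa.
σ'_f = 131.34 ≤ σ'_p = 206 kPa, so the clay remains overconsolidated and only the recompression index applies:
S_c = C_r·H/(1+e₀)·log₁₀(σ'_f/σ'_0) = 0.063×4.5/2.26×log₁₀(131.34/61.231)
    = 0.12545 × 0.33143 = 0.04158 m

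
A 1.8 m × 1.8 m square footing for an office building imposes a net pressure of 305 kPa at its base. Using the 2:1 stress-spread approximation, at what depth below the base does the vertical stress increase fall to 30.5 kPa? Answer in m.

2:1 spreading — at depth z the loaded area has grown by z in each plan dimension:
qB²/(B+z)² = Δσ_z ⇒ z = B(√(q/Δσ_z) − 1) = 1.8×(√(305/30.5) − 1) = 3.892 m

z ≈ 3.89 m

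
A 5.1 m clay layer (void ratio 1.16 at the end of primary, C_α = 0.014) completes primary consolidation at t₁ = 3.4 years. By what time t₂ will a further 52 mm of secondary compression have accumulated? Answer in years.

S_s = C_α·H/(1+e_p)·log₁₀(t₂/t₁) ⇒ log₁₀(t₂/t₁) = S_s·(1+e_p)/(C_α·H).
log₁₀(t₂/t₁) = 0.052 × (1+1.16) / (0.014×5.1) = 1.573
t₂ = t₁ × 10^1.573 = 3.4 × 37.42 = 127.2 years

t₂ ≈ 127 years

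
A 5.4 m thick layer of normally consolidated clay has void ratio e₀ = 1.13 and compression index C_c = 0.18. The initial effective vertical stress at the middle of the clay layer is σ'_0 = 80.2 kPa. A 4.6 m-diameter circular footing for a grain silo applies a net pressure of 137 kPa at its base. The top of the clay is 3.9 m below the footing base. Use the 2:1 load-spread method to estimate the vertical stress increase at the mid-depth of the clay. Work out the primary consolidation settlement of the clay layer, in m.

S_c ≈ 0.0502 m

Mid-depth of clay below the footing base: z = 3.9 + 5.4/2 = 6.6 m.
Stress increase at mid-clay by the 2:1 spreading method:
Δσ ≈ qD²/(D+z)² = 137×4.6²/(4.6+6.6)² = 23.11 kPa
Final effective stress: σ'_f = σ'_0 + Δσ = 80.2 + 23.11 = 103.31 kPa.
Normally consolidated clay, so the full stress increment lies on the virgin compression line:
S_c = C_c·H/(1+e₀)·log₁₀(σ'_f/σ'_0) = 0.18×5.4/(1+1.13)×log₁₀(103.31/80.2)
    = 0.45634 × 0.10997 = 0.05018 m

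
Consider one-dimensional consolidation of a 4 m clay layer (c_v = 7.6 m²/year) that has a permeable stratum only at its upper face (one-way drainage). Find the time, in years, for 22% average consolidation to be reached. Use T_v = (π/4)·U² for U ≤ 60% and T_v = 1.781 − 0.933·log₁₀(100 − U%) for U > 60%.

Drainage path length: H_d = H = 4 m (single drainage).
U ≤ 60%: T_v = (π/4)·U² = (π/4)×0.22² = 0.038013.
t = T_v·H_d²/c_v = 0.038013×4²/7.6 = 0.08003 years.

t ≈ 0.08 years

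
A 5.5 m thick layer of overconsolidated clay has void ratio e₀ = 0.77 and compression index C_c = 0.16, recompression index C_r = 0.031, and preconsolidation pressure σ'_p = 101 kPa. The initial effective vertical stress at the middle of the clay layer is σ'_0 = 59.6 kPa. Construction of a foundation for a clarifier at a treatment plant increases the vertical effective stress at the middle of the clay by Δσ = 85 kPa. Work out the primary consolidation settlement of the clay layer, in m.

Final effective stress: σ'_f = 59.6 + 85 = 144.6 kPa.
σ'_f = 144.6 > σ'_p = 101 kPa, so the stress path crosses the preconsolidation pressure — recompression up to σ'_p, then virgin compression beyond:
S_c = H/(1+e₀)·[C_r·log₁₀(σ'_p/σ'_0) + C_c·log₁₀(σ'_f/σ'_p)]
    = 5.5/1.77 × [0.031×log₁₀(101/59.6) + 0.16×log₁₀(144.6/101)]
    = 3.1073 × [0.0071013 + 0.024936] = 0.09955 m

S_c ≈ 0.0995 m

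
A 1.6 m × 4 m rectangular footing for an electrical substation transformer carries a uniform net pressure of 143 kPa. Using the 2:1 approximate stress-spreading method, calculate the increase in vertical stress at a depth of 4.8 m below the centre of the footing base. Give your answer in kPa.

Δσ_z ≈ 16.2 kPa

By the 2:1 method the load spreads at 1 horizontal : 2 vertical, so at depth z the loaded area has grown by z in each plan dimension:
Δσ = qBL/((B+z)(L+z)) = 143×1.6×4/((1.6+4.8)(4+4.8)) = 16.25 kPa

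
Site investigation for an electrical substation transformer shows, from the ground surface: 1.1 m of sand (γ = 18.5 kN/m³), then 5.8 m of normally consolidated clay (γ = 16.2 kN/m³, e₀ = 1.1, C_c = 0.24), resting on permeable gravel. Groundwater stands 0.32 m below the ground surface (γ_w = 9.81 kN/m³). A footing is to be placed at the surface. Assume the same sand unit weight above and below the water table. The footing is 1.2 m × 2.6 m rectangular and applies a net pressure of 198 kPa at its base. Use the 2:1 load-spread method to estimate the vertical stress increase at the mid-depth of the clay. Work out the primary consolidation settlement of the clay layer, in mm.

S_c ≈ 131 mm

Mid-depth of clay below the ground surface: z = 1.1 + 5.8/2 = 4 m.
Total vertical stress at mid-clay: σ_v = 18.5×1.1 + 16.2×2.9 = 67.33 kPa.
Pore pressure: u = 9.81×(4 − 0.32) = 36.101 kPa.
Initial effective stress: σ'_0 = σ_v − u = 67.33 − 36.101 = 31.229 kPa.
Stress increase at mid-clay by the 2:1 spreading method:
Δσ = qBL/((B+z)(L+z)) = 198×1.2×2.6/((1.2+4)(2.6+4)) = 18 kPa
Final effective stress: σ'_f = σ'_0 + Δσ = 31.229 + 18 = 49.229 kPa.
Normally consolidated clay, so the full stress increment lies on the virgin compression line:
S_c = C_c·H/(1+e₀)·log₁₀(σ'_f/σ'_0) = 0.24×5.8/(1+1.1)×log₁₀(49.229/31.229)
    = 0.66286 × 0.19766 = 0.131 m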